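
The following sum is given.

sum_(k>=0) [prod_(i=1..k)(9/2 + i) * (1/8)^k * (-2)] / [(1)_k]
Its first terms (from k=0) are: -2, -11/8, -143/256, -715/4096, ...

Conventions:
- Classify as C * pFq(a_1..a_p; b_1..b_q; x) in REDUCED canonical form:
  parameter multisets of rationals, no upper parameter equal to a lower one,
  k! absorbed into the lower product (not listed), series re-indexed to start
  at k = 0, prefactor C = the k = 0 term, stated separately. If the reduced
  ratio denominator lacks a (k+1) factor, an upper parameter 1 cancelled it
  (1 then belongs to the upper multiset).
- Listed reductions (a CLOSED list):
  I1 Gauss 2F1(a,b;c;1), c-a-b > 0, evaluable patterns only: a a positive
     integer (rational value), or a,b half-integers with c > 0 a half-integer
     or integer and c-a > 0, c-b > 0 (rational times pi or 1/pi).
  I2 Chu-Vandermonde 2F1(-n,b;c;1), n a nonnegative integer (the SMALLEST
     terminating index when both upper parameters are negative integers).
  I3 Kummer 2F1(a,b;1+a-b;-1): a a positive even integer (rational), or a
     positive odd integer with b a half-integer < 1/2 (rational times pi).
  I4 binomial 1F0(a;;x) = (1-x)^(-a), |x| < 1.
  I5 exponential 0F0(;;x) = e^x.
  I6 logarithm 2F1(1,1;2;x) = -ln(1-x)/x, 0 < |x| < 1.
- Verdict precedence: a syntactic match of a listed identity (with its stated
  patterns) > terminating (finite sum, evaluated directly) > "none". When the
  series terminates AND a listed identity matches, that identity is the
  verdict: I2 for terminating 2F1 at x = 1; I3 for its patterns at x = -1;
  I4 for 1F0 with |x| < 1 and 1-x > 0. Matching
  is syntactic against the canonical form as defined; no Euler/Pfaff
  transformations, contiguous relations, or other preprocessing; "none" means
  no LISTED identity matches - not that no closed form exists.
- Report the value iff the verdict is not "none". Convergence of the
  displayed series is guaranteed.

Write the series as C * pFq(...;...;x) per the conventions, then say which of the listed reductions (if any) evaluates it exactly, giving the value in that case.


The tell: t_0 being -2, (1)_k (C = -2, x = 1/8) is k! itself.
Term ratio: r(k) = (1/8) * (k+11/2) / [(k+1)] - rational in k, leading ratio (1/8); with t_0 = -2, classification follows.

Classification (C = -2): 1F0 with upper {11/2}, lower {-}, argument x = 1/8. Verdict at x = 1/8: binomial (I4) matches (the 1F0 binomial series: exponent -11/2, x = 1/8). Hence: (-2) * (7/8)^(-11/2).


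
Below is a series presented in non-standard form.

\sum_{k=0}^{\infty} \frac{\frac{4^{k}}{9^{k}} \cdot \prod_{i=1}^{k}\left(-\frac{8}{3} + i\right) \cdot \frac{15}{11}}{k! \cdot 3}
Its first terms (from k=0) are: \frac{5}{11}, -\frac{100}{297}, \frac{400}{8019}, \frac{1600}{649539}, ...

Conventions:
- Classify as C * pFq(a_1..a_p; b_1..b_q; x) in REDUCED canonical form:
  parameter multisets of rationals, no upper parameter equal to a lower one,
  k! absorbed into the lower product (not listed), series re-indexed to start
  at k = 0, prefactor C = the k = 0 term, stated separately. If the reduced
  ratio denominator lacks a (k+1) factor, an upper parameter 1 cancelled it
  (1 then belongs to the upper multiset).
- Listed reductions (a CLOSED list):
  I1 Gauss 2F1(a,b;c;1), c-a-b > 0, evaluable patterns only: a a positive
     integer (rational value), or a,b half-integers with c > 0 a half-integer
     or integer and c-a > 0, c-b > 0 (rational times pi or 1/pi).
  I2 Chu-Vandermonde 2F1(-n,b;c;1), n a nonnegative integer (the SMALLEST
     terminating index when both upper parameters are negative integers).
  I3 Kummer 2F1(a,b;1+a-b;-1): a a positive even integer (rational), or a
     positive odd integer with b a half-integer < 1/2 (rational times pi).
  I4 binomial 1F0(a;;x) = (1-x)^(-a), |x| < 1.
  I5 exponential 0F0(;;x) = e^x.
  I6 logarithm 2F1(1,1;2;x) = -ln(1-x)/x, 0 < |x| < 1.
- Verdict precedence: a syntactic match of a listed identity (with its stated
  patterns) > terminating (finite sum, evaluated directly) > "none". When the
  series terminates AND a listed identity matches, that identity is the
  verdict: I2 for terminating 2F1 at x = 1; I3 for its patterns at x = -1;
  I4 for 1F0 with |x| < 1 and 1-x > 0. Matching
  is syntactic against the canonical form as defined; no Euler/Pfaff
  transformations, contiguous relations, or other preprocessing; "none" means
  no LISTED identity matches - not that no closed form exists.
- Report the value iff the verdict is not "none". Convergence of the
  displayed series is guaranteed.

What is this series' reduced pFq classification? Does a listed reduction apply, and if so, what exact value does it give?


This is \frac{5}{11} * 1F0(-\frac{5}{3}; -; \frac{4}{9}) in reduced canonical form. Verdict: the binomial series (I4) fires (the 1F0 binomial series: exponent 5/3, x = \frac{4}{9}). Hence: \frac{5}{11} \cdot \left(\frac{5}{9}\right)^{\frac{5}{3}}.

First insight: t_0 being \frac{5}{11}, the two geometric factors (C = 5/11, x = 4/9) combine into one argument.
Term ratio: r(k) = \frac{4}{9} * (k-\frac{5}{3}) / [(k+1)] - rational in k, leading ratio \frac{4}{9}; with t_0 = \frac{5}{11}, classification follows.


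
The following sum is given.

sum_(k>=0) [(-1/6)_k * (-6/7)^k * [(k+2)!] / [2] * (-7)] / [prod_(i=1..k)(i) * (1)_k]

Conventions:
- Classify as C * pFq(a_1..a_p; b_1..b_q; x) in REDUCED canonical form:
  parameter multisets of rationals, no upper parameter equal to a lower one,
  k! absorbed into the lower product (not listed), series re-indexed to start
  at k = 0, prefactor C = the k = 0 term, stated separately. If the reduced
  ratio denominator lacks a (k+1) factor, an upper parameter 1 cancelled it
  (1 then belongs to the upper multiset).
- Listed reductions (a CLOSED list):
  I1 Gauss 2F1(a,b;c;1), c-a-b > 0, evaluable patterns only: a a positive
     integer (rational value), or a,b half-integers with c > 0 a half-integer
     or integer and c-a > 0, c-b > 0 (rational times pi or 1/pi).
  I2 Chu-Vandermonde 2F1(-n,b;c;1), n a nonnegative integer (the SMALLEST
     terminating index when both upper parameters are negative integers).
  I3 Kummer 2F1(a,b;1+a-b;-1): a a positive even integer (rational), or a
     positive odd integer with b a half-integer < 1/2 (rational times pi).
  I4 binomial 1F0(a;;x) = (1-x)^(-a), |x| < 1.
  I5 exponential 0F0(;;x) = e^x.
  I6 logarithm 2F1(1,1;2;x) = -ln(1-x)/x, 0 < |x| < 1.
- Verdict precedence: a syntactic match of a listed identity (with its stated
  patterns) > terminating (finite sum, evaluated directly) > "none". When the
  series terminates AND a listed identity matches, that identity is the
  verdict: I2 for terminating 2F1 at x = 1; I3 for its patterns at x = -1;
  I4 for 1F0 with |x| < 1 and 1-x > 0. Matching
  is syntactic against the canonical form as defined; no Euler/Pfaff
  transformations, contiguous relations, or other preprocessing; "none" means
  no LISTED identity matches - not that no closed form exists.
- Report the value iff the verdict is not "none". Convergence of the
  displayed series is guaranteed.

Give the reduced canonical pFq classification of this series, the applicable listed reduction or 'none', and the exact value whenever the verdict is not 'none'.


At argument -6/7: a 2F1 with upper {-1/6, 3}, lower {1}, scaled by C = -7. Verdict: none - at argument -6/7 the multisets {-1/6, 3} ; {1} match no listed identity.

First insight: with t_0 = -7, (1)_k (C = -7, x = -6/7) is k! itself.
Term ratio: r(k) = (-6/7) * (k-1/6) (k+3) / [(k+1) (k+1)] - rational in k. x = (-6/7); t_0 = -7; negate the roots.


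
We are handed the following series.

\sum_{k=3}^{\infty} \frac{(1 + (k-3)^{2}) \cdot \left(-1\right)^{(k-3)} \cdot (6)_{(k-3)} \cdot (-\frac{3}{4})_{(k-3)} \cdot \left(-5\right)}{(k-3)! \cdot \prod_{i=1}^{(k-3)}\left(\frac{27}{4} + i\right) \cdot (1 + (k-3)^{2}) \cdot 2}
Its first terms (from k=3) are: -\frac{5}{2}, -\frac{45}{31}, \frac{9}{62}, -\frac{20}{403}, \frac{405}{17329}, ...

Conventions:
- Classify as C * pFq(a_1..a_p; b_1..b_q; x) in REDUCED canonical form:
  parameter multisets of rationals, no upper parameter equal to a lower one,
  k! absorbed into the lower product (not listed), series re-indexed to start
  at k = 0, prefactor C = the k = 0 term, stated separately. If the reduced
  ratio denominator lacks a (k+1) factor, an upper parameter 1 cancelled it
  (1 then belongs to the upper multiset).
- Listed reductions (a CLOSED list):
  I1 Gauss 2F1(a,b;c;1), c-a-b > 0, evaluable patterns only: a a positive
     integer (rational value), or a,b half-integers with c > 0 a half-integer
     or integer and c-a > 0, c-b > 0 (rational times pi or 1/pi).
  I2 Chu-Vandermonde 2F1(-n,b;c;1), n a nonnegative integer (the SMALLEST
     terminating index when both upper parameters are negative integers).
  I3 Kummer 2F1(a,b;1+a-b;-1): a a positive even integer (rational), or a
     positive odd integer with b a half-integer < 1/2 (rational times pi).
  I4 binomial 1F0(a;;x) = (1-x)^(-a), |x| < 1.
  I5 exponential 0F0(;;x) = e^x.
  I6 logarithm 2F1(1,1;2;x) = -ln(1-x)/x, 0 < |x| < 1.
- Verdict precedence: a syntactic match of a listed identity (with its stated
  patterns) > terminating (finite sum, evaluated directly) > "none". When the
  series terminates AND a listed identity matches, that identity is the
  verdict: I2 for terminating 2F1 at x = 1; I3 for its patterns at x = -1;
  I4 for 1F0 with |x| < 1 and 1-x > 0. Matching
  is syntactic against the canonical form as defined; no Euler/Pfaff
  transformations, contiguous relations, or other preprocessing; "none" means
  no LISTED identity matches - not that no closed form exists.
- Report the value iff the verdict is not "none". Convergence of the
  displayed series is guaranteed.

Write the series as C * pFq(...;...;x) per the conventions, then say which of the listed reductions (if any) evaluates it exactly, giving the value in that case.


First insight: x = -1 and the constant factors (C = -5/2) combine into one prefactor.
Consecutive-term ratio: r(k) = -1 * (k-\frac{3}{4}) (k+6) / [(k+\frac{31}{4}) (k+1)] - rational in k. x = -1; t_0 = -\frac{5}{2}; negate the roots.

x = -1 here; the reduced form reads 2F1, upper {-\frac{3}{4}, 6}, lower {\frac{31}{4}}, C = -\frac{5}{2}. Verdict: Kummer (I3) matches (x = -1; c = \frac{31}{4} equals 1+a-b for upper {-\frac{3}{4}, 6}: listed pattern). Its exact value is -\frac{3933}{1024}.


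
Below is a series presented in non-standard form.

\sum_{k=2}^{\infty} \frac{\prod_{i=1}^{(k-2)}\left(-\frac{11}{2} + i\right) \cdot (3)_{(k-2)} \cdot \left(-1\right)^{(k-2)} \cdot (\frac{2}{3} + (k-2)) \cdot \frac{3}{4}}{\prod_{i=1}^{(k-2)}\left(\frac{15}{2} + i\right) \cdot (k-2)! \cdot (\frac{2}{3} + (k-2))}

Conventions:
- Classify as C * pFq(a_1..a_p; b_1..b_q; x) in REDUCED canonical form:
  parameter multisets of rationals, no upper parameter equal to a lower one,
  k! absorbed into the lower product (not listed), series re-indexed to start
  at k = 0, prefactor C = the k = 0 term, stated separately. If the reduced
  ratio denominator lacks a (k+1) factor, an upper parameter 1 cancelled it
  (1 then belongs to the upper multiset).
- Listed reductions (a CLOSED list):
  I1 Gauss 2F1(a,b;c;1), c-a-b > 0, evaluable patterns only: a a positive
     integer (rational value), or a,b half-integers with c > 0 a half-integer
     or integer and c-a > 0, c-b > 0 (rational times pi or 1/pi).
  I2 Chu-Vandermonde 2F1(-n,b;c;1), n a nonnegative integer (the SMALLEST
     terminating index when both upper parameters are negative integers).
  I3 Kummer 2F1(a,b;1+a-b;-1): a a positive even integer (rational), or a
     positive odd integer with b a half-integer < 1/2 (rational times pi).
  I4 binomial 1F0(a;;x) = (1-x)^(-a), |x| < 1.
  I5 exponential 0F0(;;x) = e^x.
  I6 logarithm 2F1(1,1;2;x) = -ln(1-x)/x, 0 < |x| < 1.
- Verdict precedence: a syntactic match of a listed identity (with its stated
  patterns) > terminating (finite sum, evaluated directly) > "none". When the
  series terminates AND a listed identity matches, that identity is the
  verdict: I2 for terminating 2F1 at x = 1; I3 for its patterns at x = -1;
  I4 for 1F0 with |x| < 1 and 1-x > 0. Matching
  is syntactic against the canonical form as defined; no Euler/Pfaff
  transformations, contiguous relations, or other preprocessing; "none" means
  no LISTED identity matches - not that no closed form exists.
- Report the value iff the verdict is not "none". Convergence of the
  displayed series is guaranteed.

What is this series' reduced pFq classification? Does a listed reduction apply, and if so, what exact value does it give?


x = -1 here; the reduced form reads 2F1, upper {-\frac{9}{2}, 3}, lower {\frac{17}{2}}, C = \frac{3}{4}. Verdict: Kummer's theorem (I3) matches (x = -1; c = \frac{17}{2} equals 1+a-b for upper {-\frac{9}{2}, 3}: listed pattern). Sum: \frac{135135}{131072} \cdot \pi.

Key observation: t_0 = \frac{3}{4} here, and the lower running product (C = 3/4, x = -1) is a rising factorial.
Step ratio: r(k) = -1 * (k-\frac{9}{2}) (k+3) / [(k+\frac{17}{2}) (k+1)] - rational; roots negated = parameters, x = -1, C = \frac{3}{4}.


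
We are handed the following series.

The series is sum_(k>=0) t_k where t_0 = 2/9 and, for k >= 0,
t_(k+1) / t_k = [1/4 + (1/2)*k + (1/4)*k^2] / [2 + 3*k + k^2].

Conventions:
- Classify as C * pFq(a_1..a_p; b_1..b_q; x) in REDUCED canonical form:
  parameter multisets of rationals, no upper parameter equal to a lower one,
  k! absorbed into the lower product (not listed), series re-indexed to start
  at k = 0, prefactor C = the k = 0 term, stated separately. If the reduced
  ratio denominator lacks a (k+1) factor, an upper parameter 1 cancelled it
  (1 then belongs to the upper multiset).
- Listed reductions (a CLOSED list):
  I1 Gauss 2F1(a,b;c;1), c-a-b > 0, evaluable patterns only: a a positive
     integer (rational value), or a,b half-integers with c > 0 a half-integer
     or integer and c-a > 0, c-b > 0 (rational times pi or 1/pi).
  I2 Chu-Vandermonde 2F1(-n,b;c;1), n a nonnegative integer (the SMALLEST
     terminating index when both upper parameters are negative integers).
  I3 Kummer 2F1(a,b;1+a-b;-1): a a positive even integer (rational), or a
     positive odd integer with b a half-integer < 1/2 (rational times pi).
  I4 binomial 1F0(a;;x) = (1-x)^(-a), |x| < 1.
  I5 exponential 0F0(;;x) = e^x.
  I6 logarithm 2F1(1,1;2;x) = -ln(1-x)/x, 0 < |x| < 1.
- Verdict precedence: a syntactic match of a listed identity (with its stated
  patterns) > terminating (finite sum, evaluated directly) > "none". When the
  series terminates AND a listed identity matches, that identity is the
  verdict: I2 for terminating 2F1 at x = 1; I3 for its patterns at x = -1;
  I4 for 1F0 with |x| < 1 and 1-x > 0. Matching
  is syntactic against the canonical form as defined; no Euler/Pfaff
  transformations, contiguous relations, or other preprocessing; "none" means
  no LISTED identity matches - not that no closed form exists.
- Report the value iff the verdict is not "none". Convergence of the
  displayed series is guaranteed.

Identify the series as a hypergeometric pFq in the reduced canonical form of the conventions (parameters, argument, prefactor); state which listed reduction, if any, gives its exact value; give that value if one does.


Key step: t_0 = 2/9 here, and the expanded ratio factors over Q; C = 2/9, roots give parameters.
Step ratio: r(k) = (1/4) * (k+1) (k+1) / [(k+2) (k+1)] - rational; roots negated = parameters, x = (1/4), C = 2/9.

x = 1/4 here; the reduced form reads 2F1, upper {1, 1}, lower {2}, C = 2/9. Verdict: this is the logarithmic series (I6) (the logarithm: parameters (1,1;2), x = 1/4). Value: (-8/9) * ln(3/4).


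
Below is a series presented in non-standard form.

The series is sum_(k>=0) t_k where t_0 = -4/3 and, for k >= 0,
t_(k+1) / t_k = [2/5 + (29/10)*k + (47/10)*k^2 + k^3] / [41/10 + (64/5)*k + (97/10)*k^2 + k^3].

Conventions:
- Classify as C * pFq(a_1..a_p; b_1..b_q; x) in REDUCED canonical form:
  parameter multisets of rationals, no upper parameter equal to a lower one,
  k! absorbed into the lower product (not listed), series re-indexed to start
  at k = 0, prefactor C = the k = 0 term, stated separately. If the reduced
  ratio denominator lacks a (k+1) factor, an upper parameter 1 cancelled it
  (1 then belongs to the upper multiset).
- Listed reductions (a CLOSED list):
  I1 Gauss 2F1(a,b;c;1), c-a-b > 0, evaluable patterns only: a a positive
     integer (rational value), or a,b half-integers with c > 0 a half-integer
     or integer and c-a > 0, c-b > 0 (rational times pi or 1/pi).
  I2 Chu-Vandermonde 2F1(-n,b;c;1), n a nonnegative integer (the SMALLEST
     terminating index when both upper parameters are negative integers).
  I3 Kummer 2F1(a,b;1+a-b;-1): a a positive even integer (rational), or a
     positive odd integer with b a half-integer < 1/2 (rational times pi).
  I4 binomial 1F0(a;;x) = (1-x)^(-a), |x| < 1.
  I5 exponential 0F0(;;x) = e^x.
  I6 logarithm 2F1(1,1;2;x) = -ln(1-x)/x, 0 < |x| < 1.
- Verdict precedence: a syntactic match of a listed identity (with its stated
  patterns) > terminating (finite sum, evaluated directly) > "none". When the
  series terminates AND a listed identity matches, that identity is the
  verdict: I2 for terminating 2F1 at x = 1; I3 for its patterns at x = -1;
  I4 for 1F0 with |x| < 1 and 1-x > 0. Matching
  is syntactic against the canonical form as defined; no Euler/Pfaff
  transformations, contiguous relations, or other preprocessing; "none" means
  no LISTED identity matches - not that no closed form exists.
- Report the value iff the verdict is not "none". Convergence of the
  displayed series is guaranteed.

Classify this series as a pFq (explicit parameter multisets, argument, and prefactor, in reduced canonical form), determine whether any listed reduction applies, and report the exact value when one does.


This is -4/3 * 2F1(1/5, 4; 41/5; 1) in reduced canonical form. Verdict: this is Gauss's theorem (I1) (x = 1: the Gamma ratio telescopes since c-a-b = 4 > 0 and a = 4 in Z>0). Exact value: -4836/3125.

Structural cue: t_0 = -4/3 here, and the ratio is unreduced: k + 1/2 divides both sides (C = -4/3).
Adjacent-term ratio: r(k) = 1 * (k+1/5) (k+4) / [(k+41/5) (k+1)] - rational in k, leading ratio 1; with t_0 = -4/3, classification follows.


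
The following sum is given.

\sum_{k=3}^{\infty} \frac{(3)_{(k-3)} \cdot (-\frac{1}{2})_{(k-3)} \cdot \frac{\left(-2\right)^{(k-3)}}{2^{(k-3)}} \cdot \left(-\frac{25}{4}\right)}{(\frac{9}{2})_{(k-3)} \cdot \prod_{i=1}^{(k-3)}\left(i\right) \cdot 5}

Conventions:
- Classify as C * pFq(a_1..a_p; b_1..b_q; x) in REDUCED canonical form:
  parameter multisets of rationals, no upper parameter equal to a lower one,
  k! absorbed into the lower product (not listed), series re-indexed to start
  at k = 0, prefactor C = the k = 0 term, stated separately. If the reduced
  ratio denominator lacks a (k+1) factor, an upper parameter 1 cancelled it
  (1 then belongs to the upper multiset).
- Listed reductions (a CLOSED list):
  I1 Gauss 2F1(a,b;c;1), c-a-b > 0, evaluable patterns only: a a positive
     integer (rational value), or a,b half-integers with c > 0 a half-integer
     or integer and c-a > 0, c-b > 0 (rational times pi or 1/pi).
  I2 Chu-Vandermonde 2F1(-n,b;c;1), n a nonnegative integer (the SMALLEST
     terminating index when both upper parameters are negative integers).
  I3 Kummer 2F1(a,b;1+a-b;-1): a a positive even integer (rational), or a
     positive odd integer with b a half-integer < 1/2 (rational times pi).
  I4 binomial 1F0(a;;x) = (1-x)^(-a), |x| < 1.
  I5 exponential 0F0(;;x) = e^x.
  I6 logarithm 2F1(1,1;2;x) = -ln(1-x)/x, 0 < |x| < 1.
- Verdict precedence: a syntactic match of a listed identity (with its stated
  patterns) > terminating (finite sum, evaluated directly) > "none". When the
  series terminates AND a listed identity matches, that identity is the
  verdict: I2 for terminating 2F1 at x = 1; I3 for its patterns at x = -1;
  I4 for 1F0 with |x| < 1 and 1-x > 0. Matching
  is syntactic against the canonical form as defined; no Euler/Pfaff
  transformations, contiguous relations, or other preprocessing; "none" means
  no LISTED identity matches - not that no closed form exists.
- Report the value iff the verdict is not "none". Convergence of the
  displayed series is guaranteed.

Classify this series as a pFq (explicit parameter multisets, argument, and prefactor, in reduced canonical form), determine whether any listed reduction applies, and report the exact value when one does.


With C = -\frac{5}{4}: the canonical form is 2F1(-\frac{1}{2}, 3; \frac{9}{2}; -1). Verdict: this is Kummer (I3) (x = -1; c = \frac{9}{2} equals 1+a-b for upper {-\frac{1}{2}, 3}: listed pattern). Value: \left(-\frac{525}{1024}\right) \cdot \pi.

Structural cue: with t_0 = -\frac{5}{4}, the product of the first k integers (C = -5/4) is k!.
Step ratio: r(k) = -1 * (k-\frac{1}{2}) (k+3) / [(k+\frac{9}{2}) (k+1)] - poly over poly, x = -1 from leading terms; C = -\frac{5}{4} at k = 0.


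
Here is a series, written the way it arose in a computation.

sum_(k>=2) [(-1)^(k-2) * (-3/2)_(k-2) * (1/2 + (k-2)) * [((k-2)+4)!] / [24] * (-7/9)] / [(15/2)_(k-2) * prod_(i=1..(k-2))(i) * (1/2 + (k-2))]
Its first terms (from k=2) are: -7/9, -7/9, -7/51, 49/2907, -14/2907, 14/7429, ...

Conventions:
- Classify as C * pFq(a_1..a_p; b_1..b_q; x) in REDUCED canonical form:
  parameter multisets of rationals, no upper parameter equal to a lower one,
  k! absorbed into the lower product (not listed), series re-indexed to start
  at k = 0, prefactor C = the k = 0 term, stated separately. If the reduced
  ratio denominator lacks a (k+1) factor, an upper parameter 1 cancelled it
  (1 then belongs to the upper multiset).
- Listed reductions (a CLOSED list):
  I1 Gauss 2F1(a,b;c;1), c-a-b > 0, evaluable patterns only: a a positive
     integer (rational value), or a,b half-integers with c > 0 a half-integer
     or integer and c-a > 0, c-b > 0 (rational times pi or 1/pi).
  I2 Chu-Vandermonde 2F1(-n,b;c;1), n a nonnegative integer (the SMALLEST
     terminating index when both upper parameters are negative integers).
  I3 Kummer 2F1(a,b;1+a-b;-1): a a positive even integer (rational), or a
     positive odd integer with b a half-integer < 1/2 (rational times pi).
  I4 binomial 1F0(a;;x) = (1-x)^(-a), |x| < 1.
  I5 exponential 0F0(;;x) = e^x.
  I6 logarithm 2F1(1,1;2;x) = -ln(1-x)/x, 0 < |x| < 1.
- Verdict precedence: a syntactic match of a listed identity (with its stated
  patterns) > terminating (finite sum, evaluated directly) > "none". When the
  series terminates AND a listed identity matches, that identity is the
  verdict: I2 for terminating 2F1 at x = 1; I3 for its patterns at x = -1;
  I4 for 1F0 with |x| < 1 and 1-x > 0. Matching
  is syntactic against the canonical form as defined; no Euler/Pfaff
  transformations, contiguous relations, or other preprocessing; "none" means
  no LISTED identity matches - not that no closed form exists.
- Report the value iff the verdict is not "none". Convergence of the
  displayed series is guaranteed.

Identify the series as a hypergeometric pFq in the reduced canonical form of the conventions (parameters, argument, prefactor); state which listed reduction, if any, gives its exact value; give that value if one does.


Reduced: x = -1, 2F1, upper = {-3/2, 5}, lower = {15/2}, C = -7/9. Verdict: Kummer (I3) applies (x = -1; c = 15/2 equals 1+a-b for upper {-3/2, 5}: listed pattern). Its exact value is (-35035/65536) * pi.

Structural cue: from the first term -7/9: the product of the first k integers (C = -7/9, x = -1) is k!.
Term ratio: r(k) = (-1) * (k-3/2) (k+5) / [(k+15/2) (k+1)] ; factor over Q: parameters, x = (-1), and C = -7/9.


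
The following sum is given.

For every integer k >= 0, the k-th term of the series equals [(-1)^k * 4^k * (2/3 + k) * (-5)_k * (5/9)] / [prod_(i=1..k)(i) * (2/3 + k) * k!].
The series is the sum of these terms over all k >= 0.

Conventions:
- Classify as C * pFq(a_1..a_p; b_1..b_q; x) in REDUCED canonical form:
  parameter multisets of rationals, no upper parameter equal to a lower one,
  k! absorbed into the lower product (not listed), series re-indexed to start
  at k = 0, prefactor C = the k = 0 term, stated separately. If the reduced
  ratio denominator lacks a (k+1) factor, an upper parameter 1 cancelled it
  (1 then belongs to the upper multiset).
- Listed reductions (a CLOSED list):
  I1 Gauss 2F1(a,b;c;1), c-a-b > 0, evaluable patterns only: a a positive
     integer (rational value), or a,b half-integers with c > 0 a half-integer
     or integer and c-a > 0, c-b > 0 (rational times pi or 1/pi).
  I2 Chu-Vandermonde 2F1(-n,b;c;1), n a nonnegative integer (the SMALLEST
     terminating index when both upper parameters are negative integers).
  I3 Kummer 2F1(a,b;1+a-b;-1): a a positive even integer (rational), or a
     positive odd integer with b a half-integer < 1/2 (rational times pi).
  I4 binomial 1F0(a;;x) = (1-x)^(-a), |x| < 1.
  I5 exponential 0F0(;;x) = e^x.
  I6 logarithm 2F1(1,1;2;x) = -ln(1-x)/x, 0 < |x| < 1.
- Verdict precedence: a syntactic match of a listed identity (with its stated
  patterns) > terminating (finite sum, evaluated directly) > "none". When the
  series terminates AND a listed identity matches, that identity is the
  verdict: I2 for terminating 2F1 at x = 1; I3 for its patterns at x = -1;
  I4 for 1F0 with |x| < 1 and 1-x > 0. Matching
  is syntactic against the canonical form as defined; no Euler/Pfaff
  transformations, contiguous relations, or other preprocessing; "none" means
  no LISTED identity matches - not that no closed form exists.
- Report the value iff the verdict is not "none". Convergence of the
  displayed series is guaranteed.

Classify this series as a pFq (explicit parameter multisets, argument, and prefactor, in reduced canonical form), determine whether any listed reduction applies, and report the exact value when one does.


Prefactor 5/9, argument -4: 1F1 with upper {-5} over lower {1}. Verdict: terminating - upper -5 stops the sum at k = 5; the 6 terms are added exactly. Sum: 4043/27.

The tell: with t_0 = 5/9, the (-1)^k factor (C = 5/9, x = -4) folds into the argument's sign.
Consecutive-term ratio: r(k) = (-4) * (k-5) / [(k+1) (k+1)] - poly over poly, x = (-4) from leading terms; C = 5/9 at k = 0.


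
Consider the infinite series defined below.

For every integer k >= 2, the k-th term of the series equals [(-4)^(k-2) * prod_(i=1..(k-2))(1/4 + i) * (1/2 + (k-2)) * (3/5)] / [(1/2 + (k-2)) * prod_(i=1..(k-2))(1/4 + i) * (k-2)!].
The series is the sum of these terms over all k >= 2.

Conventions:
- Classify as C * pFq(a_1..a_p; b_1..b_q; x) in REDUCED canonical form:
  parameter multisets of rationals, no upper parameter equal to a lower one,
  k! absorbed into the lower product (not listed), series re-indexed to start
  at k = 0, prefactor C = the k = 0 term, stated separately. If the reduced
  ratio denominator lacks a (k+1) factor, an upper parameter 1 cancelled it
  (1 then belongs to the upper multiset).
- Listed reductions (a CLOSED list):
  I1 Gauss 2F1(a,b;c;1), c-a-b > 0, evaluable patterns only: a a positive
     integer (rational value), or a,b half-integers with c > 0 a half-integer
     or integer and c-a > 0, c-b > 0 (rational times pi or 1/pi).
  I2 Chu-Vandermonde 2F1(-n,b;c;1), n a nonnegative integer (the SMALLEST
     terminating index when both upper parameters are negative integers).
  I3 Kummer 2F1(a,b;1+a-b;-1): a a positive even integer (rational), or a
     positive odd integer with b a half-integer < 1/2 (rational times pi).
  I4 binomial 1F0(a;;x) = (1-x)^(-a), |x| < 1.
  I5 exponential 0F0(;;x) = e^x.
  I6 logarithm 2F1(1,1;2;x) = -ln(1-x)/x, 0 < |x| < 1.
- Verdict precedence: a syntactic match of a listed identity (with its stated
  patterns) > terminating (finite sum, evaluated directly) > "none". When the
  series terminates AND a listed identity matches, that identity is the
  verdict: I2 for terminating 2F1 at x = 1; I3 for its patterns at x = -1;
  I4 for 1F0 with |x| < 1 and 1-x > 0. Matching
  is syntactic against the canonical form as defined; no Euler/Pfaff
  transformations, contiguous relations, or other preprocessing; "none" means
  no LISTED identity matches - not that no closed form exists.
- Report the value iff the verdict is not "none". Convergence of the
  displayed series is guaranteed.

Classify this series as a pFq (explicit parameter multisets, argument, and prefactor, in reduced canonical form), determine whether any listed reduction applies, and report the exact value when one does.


The series (x = -4) is 0F0: upper {-}, lower {-}, prefactor 3/5. Verdict: the I5 exponential reduction matches (the 0F0 exponential series at x = -4). Value: (3/5) * e^(-4).

Structural cue: from the first term 3/5: the running product (prefactor 3/5) telescopes to a rising factorial.
Ratio: r(k) = (-4) * 1 / [(k+1)] - poly over poly, x = (-4) from leading terms; C = 3/5 at k = 0.


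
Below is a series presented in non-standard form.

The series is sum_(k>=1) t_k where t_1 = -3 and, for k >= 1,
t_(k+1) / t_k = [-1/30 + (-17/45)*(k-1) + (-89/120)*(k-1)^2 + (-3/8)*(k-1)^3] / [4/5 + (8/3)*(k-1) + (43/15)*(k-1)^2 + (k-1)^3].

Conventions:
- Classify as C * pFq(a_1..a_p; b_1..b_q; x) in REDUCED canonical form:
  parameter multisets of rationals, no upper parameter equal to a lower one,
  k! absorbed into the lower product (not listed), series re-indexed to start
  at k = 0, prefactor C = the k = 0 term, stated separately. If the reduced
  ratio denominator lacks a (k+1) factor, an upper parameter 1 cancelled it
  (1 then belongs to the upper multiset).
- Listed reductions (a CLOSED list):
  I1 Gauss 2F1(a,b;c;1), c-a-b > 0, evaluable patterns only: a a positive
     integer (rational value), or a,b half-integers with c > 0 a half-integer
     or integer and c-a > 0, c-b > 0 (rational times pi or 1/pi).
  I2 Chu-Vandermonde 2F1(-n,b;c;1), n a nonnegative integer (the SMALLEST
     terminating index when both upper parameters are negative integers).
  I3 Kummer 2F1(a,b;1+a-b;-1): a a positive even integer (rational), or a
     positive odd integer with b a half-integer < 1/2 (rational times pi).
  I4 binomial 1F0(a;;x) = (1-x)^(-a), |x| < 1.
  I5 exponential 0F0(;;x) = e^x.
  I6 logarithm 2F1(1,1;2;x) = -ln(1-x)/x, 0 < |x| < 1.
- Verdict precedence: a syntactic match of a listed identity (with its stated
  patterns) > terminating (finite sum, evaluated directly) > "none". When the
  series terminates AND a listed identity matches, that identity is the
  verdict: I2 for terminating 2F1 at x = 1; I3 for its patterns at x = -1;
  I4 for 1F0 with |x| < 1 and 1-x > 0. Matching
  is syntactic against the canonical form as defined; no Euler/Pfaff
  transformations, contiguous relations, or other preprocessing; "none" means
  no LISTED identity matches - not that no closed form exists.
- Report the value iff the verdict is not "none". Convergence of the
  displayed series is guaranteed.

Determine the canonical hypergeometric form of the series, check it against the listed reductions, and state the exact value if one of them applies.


This is -3 * 1F0(1/9; -; -3/8) in reduced canonical form. Verdict: this is the binomial series (I4) (the 1F0 binomial series: exponent -1/9, x = -3/8). Value: (-3) * (11/8)^(-1/9).

The tell: t_0 being -3, roots of the ratio polynomials (prefactor -3) are the negated parameters.
Ratio: r(k) = (-3/8) * (k+1/9) / [(k+1)] ; factor over Q: parameters, x = (-3/8), and C = -3.


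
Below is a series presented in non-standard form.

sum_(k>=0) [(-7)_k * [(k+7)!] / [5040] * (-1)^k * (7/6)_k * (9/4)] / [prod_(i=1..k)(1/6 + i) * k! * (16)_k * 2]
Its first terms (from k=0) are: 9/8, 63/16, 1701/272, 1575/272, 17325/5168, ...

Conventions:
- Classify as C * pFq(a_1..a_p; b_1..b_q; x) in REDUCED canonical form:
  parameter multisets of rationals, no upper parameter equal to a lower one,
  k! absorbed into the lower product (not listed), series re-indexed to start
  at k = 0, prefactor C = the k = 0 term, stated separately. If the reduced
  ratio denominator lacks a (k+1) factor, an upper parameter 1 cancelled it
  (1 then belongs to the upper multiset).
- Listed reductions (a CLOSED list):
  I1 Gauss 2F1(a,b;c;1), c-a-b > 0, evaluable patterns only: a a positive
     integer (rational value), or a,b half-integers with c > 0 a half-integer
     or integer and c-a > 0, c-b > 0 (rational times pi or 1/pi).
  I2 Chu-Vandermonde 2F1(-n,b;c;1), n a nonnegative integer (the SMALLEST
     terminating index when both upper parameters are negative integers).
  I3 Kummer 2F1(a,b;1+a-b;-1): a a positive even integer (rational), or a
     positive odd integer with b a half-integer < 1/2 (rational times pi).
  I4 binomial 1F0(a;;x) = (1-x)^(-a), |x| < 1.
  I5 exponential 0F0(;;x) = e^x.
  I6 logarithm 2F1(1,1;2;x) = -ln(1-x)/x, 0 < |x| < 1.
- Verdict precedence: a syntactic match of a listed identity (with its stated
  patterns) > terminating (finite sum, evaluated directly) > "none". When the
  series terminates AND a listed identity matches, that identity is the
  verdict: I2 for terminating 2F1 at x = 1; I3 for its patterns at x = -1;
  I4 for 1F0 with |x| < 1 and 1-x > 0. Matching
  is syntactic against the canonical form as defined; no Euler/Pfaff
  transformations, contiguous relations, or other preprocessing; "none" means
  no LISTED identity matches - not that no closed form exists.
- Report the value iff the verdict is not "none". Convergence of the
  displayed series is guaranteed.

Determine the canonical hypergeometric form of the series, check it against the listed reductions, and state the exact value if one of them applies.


This is 9/8 * 2F1(-7, 8; 16; -1) in reduced canonical form. Verdict: Kummer (I3) matches (x = -1; c = 16 equals 1+a-b for upper {-7, 8}: listed pattern). Hence: 351/16.

The tell: with t_0 = 9/8, the parameter 7/6 appears in both the upper and lower lists and cancels.
Ratio: r(k) = (-1) * (k-7) (k+8) / [(k+16) (k+1)] - rational in k. x = (-1); t_0 = 9/8; negate the roots.


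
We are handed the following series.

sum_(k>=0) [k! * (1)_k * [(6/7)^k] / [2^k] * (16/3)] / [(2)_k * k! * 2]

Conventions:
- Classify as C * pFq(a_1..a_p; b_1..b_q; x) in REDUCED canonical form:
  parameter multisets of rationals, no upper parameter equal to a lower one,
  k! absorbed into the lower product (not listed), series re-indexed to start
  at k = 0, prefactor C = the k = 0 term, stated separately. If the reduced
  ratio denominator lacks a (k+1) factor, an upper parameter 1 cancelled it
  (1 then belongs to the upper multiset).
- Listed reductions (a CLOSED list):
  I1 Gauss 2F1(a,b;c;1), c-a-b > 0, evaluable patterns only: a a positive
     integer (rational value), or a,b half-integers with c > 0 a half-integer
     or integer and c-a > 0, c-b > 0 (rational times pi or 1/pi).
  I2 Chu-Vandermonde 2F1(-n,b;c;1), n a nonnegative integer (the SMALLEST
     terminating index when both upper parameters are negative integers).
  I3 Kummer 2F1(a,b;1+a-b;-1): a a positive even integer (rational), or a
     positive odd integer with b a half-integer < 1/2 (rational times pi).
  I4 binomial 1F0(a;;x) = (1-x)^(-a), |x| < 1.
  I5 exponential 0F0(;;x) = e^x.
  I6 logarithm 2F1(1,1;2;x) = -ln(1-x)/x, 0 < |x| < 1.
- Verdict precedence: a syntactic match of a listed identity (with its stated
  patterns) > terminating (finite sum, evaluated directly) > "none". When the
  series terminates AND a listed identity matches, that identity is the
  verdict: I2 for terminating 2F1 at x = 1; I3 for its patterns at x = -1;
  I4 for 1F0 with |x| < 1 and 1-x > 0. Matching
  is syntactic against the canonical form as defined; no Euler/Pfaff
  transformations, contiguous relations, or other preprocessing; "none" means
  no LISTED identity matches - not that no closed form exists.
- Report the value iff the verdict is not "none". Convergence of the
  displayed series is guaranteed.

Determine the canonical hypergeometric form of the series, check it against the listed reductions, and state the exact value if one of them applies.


At argument 3/7: a 2F1 with upper {1, 1}, lower {2}, scaled by C = 8/3. Verdict at x = 3/7: the logarithmic series (I6) matches (the logarithm: parameters (1,1;2), x = 3/7). Sum: (-56/9) * ln(4/7).

Key step: with t_0 = 8/3, the two k-th powers (C = 8/3, x = 3/7) combine into one argument.
Step ratio: r(k) = (3/7) * (k+1) (k+1) / [(k+2) (k+1)] - rational in k, leading ratio (3/7); with t_0 = 8/3, classification follows.


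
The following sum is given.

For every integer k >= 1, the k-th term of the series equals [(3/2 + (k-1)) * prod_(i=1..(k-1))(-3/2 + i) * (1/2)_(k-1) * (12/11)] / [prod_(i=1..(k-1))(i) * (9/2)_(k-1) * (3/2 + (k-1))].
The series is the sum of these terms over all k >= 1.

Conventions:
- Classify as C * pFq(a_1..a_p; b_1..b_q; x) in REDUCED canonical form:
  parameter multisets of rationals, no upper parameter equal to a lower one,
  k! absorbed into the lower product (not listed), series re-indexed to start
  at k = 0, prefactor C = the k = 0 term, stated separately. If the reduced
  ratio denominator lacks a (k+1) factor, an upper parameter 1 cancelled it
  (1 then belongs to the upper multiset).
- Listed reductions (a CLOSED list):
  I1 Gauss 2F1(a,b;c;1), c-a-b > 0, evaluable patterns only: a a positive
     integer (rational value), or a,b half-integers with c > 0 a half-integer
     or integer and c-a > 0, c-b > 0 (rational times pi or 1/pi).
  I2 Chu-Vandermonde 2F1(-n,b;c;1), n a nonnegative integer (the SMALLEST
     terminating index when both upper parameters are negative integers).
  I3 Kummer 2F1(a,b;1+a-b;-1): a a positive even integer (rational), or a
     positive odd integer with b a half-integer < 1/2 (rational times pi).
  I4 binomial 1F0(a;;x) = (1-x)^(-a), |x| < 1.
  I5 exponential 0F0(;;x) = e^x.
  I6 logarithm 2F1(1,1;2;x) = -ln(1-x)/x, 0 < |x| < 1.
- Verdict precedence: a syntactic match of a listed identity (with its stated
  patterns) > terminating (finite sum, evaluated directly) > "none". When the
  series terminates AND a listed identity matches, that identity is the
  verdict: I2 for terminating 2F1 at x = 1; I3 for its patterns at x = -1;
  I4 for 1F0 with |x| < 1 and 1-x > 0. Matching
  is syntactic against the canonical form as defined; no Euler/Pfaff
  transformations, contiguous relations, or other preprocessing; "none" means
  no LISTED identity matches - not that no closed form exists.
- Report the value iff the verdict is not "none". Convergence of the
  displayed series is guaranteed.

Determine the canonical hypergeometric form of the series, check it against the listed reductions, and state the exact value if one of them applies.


The series (x = 1) is 2F1: upper {-1/2, 1/2}, lower {9/2}, prefactor 12/11. Verdict (x = 1): Gauss (I1, half-integer pattern) applies (x = 1; upper {-1/2, 1/2} half-integers, c = 9/2 in the evaluable pattern). Its exact value is (3675/11264) * pi.

The tell: with t_0 = 12/11, the running product (C = 12/11) telescopes to a rising factorial.
Consecutive-term ratio: r(k) = 1 * (k-1/2) (k+1/2) / [(k+9/2) (k+1)] - poly over poly, x = 1 from leading terms; C = 12/11 at k = 0.


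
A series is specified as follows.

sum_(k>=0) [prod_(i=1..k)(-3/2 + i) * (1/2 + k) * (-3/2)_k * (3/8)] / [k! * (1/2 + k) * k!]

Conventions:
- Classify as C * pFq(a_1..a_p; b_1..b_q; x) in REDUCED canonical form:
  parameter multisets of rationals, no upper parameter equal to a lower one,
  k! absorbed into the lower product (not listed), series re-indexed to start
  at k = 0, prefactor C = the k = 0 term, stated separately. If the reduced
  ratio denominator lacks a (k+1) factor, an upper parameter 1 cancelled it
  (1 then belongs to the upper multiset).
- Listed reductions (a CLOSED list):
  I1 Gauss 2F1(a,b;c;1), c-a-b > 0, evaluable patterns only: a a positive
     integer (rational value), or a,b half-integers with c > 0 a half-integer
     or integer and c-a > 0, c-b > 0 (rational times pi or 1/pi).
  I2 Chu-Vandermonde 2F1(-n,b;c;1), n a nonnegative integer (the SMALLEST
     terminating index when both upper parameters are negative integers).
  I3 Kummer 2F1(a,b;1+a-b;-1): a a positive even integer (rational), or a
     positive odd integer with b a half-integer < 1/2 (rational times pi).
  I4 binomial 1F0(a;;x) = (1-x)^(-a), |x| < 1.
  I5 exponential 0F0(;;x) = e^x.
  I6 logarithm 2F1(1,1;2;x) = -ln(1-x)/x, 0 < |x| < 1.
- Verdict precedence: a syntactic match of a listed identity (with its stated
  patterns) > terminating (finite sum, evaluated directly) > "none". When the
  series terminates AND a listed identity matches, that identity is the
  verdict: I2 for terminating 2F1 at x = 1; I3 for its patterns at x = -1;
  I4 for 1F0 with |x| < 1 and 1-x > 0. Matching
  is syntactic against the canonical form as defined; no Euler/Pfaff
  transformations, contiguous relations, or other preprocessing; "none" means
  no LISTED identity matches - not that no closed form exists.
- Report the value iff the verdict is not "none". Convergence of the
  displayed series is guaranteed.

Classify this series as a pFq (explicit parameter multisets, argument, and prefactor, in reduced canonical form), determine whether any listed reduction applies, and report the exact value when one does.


The series (x = 1) is 2F1: upper {-3/2, -1/2}, lower {1}, prefactor 3/8. Verdict (x = 1): Gauss (I1, half-integer pattern) applies (x = 1; upper {-3/2, -1/2} half-integers, c = 1 in the evaluable pattern). Hence: 2 / pi.

Key step: with t_0 = 3/8, striking the common factor k + 1/2 reduces the term (C = 3/8).
Term ratio: r(k) = 1 * (k-3/2) (k-1/2) / [(k+1) (k+1)] - rational in k. x = 1; t_0 = 3/8; negate the roots.
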